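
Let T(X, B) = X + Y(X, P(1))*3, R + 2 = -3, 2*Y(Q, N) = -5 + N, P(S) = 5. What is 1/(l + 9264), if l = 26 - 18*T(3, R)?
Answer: 1/9236 ≈ 0.00010827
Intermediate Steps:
Y(Q, N) = -5/2 + N/2 (Y(Q, N) = (-5 + N)/2 = -5/2 + N/2)
R = -5 (R = -2 - 3 = -5)
T(X, B) = X (T(X, B) = X + (-5/2 + (½)*5)*3 = X + (-5/2 + 5/2)*3 = X + 0*3 = X + 0 = X)
l = -28 (l = 26 - 18*3 = 26 - 54 = -28)
1/(l + 9264) = 1/(-28 + 9264) = 1/9236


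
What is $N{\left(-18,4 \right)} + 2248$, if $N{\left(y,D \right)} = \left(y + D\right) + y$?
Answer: $2216$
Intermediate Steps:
$N{\left(y,D \right)} = D + 2 y$ ($N{\left(y,D \right)} = \left(D + y\right) + y = D + 2 y$)
$N{\left(-18,4 \right)} + 2248 = \left(4 + 2 \left(-18\right)\right) + 2248 = \left(4 - 36\right) + 2248 = -32 + 2248 = 2216$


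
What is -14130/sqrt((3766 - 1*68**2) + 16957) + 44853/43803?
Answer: 14951/14601 - 14130*sqrt(16099)/16099 ≈ -110.34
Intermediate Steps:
-14130/sqrt((3766 - 1*68**2) + 16957) + 44853/43803 = -14130/sqrt((3766 - 1*4624) + 16957) + 44853*(1/43803) = -14130/sqrt((3766 - 4624) + 16957) + 14951/14601 = -14130/sqrt(-858 + 16957) + 14951/14601 = -14130*sqrt(16099)/16099 + 14951/14601 = 14951/14601 - 14130*sqrt(16099)/16099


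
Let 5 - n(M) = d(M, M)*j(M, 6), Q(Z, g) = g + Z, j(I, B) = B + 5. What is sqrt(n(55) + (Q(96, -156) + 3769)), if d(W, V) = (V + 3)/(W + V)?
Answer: sqrt(92705)/5 ≈ 60.895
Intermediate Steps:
j(I, B) = 5 + B
d(W, V) = (3 + V)/(V + W)
Q(Z, g) = Z + g
n(M) = 5 - 11*(3 + M)/(2*M) (n(M) = 5 - (3 + M)/(M + M)*(5 + 6) = 5 - (3 + M)/((2*M))*11 = 5 - (1/(2*M))*(3 + M)*11 = 5 - (3 + M)/(2*M)*11 = 5 - 11*(3 + M)/(2*M))
sqrt(n(55) + (Q(96, -156) + 3769)) = sqrt((1/2)*(-33 - 1*55)/55 + ((96 - 156) + 3769)) = sqrt((1/2)*(1/55)*(-33 - 55) + (-60 + 3769)) = sqrt((1/2)*(1/55)*(-88) + 3709) = sqrt(-4/5 + 3709) = sqrt(18541/5) = sqrt(92705)/5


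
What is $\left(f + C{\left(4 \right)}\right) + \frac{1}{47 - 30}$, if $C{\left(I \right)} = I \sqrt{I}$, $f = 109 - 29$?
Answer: $\frac{1497}{17} \approx 88.059$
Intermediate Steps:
$f = 80$
$C{\left(I \right)} = I^{\frac{3}{2}}$
$\left(f + C{\left(4 \right)}\right) + \frac{1}{47 - 30} = \left(80 + 4^{\frac{3}{2}}\right) + \frac{1}{47 - 30} = \left(80 + 8\right) + \frac{1}{17} = 88 + \frac{1}{17} = \frac{1497}{17}$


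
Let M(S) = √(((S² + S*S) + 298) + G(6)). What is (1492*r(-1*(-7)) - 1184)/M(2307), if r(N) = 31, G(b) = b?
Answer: 22534*√10644802/5322401 ≈ 13.813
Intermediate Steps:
M(S) = √(304 + 2*S²) (M(S) = √(((S² + S*S) + 298) + 6) = √(((S² + S²) + 298) + 6) = √((2*S² + 298) + 6) = √((298 + 2*S²) + 6) = √(304 + 2*S²))
(1492*r(-1*(-7)) - 1184)/M(2307) = (1492*31 - 1184)/(√(304 + 2*2307²)) = (46252 - 1184)/(√(304 + 2*5322249)) = 45068/(√(304 + 10644498)) = 45068/(√10644802) = 45068*(√10644802/10644802) = 22534*√10644802/5322401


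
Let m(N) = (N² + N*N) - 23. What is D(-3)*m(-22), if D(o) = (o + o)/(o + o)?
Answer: 945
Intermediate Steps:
D(o) = 1 (D(o) = (2*o)/((2*o)) = (2*o)*(1/(2*o)) = 1)
m(N) = -23 + 2*N² (m(N) = (N² + N²) - 23 = 2*N² - 23 = -23 + 2*N²)
D(-3)*m(-22) = 1*(-23 + 2*(-22)²) = 1*(-23 + 2*484) = 1*(-23 + 968) = 1*945 = 945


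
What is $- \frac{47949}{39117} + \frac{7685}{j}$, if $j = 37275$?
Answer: $- \frac{99112322}{97205745} \approx -1.0196$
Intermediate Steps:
$- \frac{47949}{39117} + \frac{7685}{j} = - \frac{47949}{39117} + \frac{7685}{37275} = \left(-47949\right) \frac{1}{39117} + 7685 \cdot \frac{1}{37275} = - \frac{15983}{13039} + \frac{1537}{7455} = - \frac{99112322}{97205745}$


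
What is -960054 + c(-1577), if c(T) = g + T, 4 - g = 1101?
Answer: -962728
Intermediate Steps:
g = -1097 (g = 4 - 1*1101 = 4 - 1101 = -1097)
c(T) = -1097 + T
-960054 + c(-1577) = -960054 + (-1097 - 1577) = -960054 - 2674 = -962728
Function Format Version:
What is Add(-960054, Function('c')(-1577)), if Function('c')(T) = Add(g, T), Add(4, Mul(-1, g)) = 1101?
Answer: -962728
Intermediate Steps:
g = -1097 (g = Add(4, Mul(-1, 1101)) = Add(4, -1101) = -1097)
Function('c')(T) = Add(-1097, T)
Add(-960054, Function('c')(-1577)) = Add(-960054, Add(-1097, -1577)) = Add(-960054, -2674) = -962728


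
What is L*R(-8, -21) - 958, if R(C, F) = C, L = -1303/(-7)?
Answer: -17130/7 ≈ -2447.1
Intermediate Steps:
L = 1303/7 (L = -1303*(-⅐) = 1303/7 ≈ 186.14)
L*R(-8, -21) - 958 = (1303/7)*(-8) - 958 = -10424/7 - 958 = -17130/7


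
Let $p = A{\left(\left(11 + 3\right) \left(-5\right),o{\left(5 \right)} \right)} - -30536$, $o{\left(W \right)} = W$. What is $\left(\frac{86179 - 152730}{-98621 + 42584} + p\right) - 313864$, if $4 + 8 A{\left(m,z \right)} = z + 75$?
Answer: $- \frac{31752504467}{112074} \approx -2.8332 \cdot 10^{5}$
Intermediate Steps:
$A{\left(m,z \right)} = \frac{71}{8} + \frac{z}{8}$ ($A{\left(m,z \right)} = - \frac{1}{2} + \frac{z + 75}{8} = - \frac{1}{2} + \frac{75 + z}{8} = - \frac{1}{2} + \left(\frac{75}{8} + \frac{z}{8}\right) = \frac{71}{8} + \frac{z}{8}$)
$p = \frac{61091}{2}$ ($p = \left(\frac{71}{8} + \frac{1}{8} \cdot 5\right) - -30536 = \left(\frac{71}{8} + \frac{5}{8}\right) + 30536 = \frac{19}{2} + 30536 = \frac{61091}{2} \approx 30546.0$)
$\left(\frac{86179 - 152730}{-98621 + 42584} + p\right) - 313864 = \left(\frac{86179 - 152730}{-98621 + 42584} + \frac{61091}{2}\right) - 313864 = \left(- \frac{66551}{-56037} + \frac{61091}{2}\right) - 313864 = \left(\left(-66551\right) \left(- \frac{1}{56037}\right) + \frac{61091}{2}\right) - 313864 = \left(\frac{66551}{56037} + \frac{61091}{2}\right) - 313864 = \frac{3423489469}{112074} - 313864 = - \frac{31752504467}{112074}$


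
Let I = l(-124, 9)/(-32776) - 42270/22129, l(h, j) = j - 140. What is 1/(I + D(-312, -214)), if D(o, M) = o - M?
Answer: -725300104/72461952813 ≈ -0.010009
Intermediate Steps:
l(h, j) = -140 + j
I = -1382542621/725300104 (I = (-140 + 9)/(-32776) - 42270/22129 = -131*(-1/32776) - 42270*1/22129 = 131/32776 - 42270/22129 = -1382542621/725300104 ≈ -1.9062)
1/(I + D(-312, -214)) = 1/(-1382542621/725300104 + (-312 - 1*(-214))) = 1/(-1382542621/725300104 + (-312 + 214)) = 1/(-1382542621/725300104 - 98) = 1/(-72461952813/725300104) = -725300104/72461952813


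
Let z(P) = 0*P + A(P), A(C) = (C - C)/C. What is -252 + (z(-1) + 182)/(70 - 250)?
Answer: -22771/90 ≈ -253.01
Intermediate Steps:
A(C) = 0 (A(C) = 0/C = 0)
z(P) = 0 (z(P) = 0*P + 0 = 0 + 0 = 0)
-252 + (z(-1) + 182)/(70 - 250) = -252 + (0 + 182)/(70 - 250) = -252 + 182/(-180) = -252 + 182*(-1/180) = -252 - 91/90 = -22771/90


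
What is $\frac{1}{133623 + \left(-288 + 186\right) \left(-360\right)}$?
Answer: $\frac{1}{170343} \approx 5.8705 \cdot 10^{-6}$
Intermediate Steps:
$\frac{1}{133623 + \left(-288 + 186\right) \left(-360\right)} = \frac{1}{133623 - -36720} = \frac{1}{133623 + 36720} = \frac{1}{170343}$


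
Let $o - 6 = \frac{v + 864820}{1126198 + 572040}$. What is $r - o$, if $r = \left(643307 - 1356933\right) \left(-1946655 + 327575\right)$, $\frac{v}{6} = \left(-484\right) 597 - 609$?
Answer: $\frac{981087023571767067}{849119} \approx 1.1554 \cdot 10^{12}$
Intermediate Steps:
$v = -1737342$ ($v = 6 \left(\left(-484\right) 597 - 609\right) = 6 \left(-288948 - 609\right) = 6 \left(-289557\right) = -1737342$)
$r = 1155417584080$ ($r = \left(-713626\right) \left(-1619080\right) = 1155417584080$)
$o = \frac{4658453}{849119}$ ($o = 6 + \frac{-1737342 + 864820}{1126198 + 572040} = 6 - \frac{872522}{1698238} = 6 - \frac{436261}{849119} = \frac{4658453}{849119} \approx 5.4862$)
$r - o = 1155417584080 - \frac{4658453}{849119} = \frac{981087023571767067}{849119}$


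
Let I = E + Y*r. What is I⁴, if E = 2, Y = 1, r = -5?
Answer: 81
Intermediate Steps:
I = -3 (I = 2 + 1*(-5) = 2 - 5 = -3)
I⁴ = (-3)⁴ = 81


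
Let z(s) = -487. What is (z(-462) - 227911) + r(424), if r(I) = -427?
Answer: -228825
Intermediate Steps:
(z(-462) - 227911) + r(424) = (-487 - 227911) - 427 = -228398 - 427 = -228825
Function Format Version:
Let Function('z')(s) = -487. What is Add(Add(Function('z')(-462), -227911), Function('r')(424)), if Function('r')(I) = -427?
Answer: -228825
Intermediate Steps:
Add(Add(Function('z')(-462), -227911), Function('r')(424)) = Add(Add(-487, -227911), -427) = Add(-228398, -427) = -228825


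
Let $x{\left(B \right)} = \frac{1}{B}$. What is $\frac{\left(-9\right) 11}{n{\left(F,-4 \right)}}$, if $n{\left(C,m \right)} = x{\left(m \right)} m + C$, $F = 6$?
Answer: $- \frac{99}{7} \approx -14.143$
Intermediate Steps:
$n{\left(C,m \right)} = 1 + C$ ($n{\left(C,m \right)} = \frac{m}{m} + C = 1 + C$)
$\frac{\left(-9\right) 11}{n{\left(F,-4 \right)}} = \frac{\left(-9\right) 11}{1 + 6} = - \frac{99}{7}$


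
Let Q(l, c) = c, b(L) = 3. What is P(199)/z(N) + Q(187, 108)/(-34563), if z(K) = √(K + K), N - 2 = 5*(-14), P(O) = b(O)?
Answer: -36/11521 - 3*I*√34/68 ≈ -0.0031247 - 0.25725*I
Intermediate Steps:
P(O) = 3
N = -68 (N = 2 + 5*(-14) = 2 - 70 = -68)
z(K) = √2*√K (z(K) = √(2*K) = √2*√K)
P(199)/z(N) + Q(187, 108)/(-34563) = 3/((√2*√(-68))) + 108/(-34563) = 3/((√2*(2*I*√17))) + 108*(-1/34563) = 3/((2*I*√34)) - 36/11521 = 3*(-I*√34/68) - 36/11521 = -3*I*√34/68 - 36/11521 = -36/11521 - 3*I*√34/68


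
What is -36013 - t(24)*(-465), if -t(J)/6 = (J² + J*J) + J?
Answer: -3317053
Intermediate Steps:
t(J) = -12*J² - 6*J (t(J) = -6*((J² + J*J) + J) = -6*((J² + J²) + J) = -6*(2*J² + J) = -6*(J + 2*J²) = -12*J² - 6*J)
-36013 - t(24)*(-465) = -36013 - (-6*24*(1 + 2*24))*(-465) = -36013 - (-6*24*(1 + 48))*(-465) = -36013 - (-6*24*49)*(-465) = -36013 - (-7056)*(-465) = -36013 - 1*3281040 = -36013 - 3281040 = -3317053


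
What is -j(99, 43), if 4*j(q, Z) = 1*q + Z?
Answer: -71/2 ≈ -35.500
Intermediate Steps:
j(q, Z) = Z/4 + q/4 (j(q, Z) = (1*q + Z)/4 = (q + Z)/4 = (Z + q)/4 = Z/4 + q/4)
-j(99, 43) = -((1/4)*43 + (1/4)*99) = -(43/4 + 99/4) = -1*71/2 = -71/2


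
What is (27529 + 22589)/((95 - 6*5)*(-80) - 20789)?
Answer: -16706/8663 ≈ -1.9284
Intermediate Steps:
(27529 + 22589)/((95 - 6*5)*(-80) - 20789) = 50118/((95 - 30)*(-80) - 20789) = 50118/(65*(-80) - 20789) = 50118/(-5200 - 20789) = 50118/(-25989) = 50118*(-1/25989) = -16706/8663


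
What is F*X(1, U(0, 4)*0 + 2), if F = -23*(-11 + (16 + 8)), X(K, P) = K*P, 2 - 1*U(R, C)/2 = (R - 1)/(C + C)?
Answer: -598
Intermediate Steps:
U(R, C) = 4 - (-1 + R)/C (U(R, C) = 4 - 2*(R - 1)/(C + C) = 4 - 2*(-1 + R)/(2*C) = 4 - 2*(-1 + R)*1/(2*C) = 4 - (-1 + R)/C)
F = -299 (F = -23*(-11 + 24) = -23*13 = -299)
F*X(1, U(0, 4)*0 + 2) = -299*(((1 - 1*0 + 4*4)/4)*0 + 2) = -299*(((1 + 0 + 16)/4)*0 + 2) = -299*(((1/4)*17)*0 + 2) = -299*((17/4)*0 + 2) = -299*(0 + 2) = -299*2 = -598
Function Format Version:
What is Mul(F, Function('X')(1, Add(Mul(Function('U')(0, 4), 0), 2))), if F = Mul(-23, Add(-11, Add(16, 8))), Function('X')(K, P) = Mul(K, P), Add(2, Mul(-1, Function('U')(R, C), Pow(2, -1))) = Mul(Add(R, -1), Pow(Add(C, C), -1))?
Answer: -598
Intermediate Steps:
Function('U')(R, C) = Add(4, Mul(-1, Pow(C, -1), Add(-1, R))) (Function('U')(R, C) = Add(4, Mul(-2, Mul(Add(R, -1), Pow(Add(C, C), -1)))) = Add(4, Mul(-2, Mul(Add(-1, R), Pow(Mul(2, C), -1)))) = Add(4, Mul(-2, Mul(Add(-1, R), Mul(Rational(1, 2), Pow(C, -1))))) = Add(4, Mul(-2, Mul(Rational(1, 2), Pow(C, -1), Add(-1, R)))) = Add(4, Mul(-1, Pow(C, -1), Add(-1, R))))
F = -299 (F = Mul(-23, Add(-11, 24)) = Mul(-23, 13) = -299)
Mul(F, Function('X')(1, Add(Mul(Function('U')(0, 4), 0), 2))) = Mul(-299, Mul(1, Add(Mul(Mul(Pow(4, -1), Add(1, Mul(-1, 0), Mul(4, 4))), 0), 2))) = Mul(-299, Mul(1, Add(Mul(Mul(Rational(1, 4), Add(1, 0, 16)), 0), 2))) = Mul(-299, Mul(1, Add(Mul(Mul(Rational(1, 4), 17), 0), 2))) = Mul(-299, Mul(1, Add(Mul(Rational(17, 4), 0), 2))) = Mul(-299, Mul(1, Add(0, 2))) = Mul(-299, Mul(1, 2)) = Mul(-299, 2) = -598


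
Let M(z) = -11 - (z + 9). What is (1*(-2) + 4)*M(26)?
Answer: -92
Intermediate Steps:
M(z) = -20 - z (M(z) = -11 - (9 + z) = -11 + (-9 - z) = -20 - z)
(1*(-2) + 4)*M(26) = (1*(-2) + 4)*(-20 - 1*26) = (-2 + 4)*(-20 - 26) = 2*(-46) = -92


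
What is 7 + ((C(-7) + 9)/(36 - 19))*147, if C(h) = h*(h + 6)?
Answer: 2471/17 ≈ 145.35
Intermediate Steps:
C(h) = h*(6 + h)
7 + ((C(-7) + 9)/(36 - 19))*147 = 7 + ((-7*(6 - 7) + 9)/(36 - 19))*147 = 7 + ((-7*(-1) + 9)/17)*147 = 7 + ((7 + 9)*(1/17))*147 = 7 + (16*(1/17))*147 = 7 + (16/17)*147 = 7 + 2352/17 = 2471/17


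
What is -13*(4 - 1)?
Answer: -39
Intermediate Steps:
-13*(4 - 1) = -13*3 = -39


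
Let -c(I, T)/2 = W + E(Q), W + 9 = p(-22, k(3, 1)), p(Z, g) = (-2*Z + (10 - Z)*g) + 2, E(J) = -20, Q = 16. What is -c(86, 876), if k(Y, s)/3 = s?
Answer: 226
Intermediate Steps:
k(Y, s) = 3*s
p(Z, g) = 2 - 2*Z + g*(10 - Z) (p(Z, g) = (-2*Z + g*(10 - Z)) + 2 = 2 - 2*Z + g*(10 - Z))
W = 133 (W = -9 + (2 - 2*(-22) + 10*(3*1) - 1*(-22)*3*1) = -9 + (2 + 44 + 10*3 - 1*(-22)*3) = -9 + (2 + 44 + 30 + 66) = -9 + 142 = 133)
c(I, T) = -226 (c(I, T) = -2*(133 - 20) = -2*113 = -226)
-c(86, 876) = -1*(-226) = 226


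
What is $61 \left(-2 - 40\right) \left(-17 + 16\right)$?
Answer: $2562$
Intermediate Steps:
$61 \left(-2 - 40\right) \left(-17 + 16\right) = 61 \left(\left(-42\right) \left(-1\right)\right) = 61 \cdot 42 = 2562$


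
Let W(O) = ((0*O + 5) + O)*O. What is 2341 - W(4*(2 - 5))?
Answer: 2257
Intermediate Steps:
W(O) = O*(5 + O) (W(O) = ((0 + 5) + O)*O = (5 + O)*O = O*(5 + O))
2341 - W(4*(2 - 5)) = 2341 - 4*(2 - 5)*(5 + 4*(2 - 5)) = 2341 - 4*(-3)*(5 + 4*(-3)) = 2341 - (-12)*(5 - 12) = 2341 - (-12)*(-7) = 2341 - 1*84 = 2341 - 84 = 2257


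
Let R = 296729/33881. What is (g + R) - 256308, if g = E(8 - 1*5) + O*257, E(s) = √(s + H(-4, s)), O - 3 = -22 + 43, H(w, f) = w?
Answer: -8474696611/33881 + I ≈ -2.5013e+5 + 1.0*I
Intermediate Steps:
O = 24 (O = 3 + (-22 + 43) = 3 + 21 = 24)
E(s) = √(-4 + s) (E(s) = √(s - 4) = √(-4 + s))
g = 6168 + I (g = √(-4 + (8 - 1*5)) + 24*257 = √(-4 + (8 - 5)) + 6168 = √(-4 + 3) + 6168 = √(-1) + 6168 = I + 6168 = 6168 + I ≈ 6168.0 + 1.0*I)
R = 296729/33881 (R = 296729*(1/33881) = 296729/33881 ≈ 8.7580)
(g + R) - 256308 = ((6168 + I) + 296729/33881) - 256308 = (209274737/33881 + I) - 256308 = -8474696611/33881 + I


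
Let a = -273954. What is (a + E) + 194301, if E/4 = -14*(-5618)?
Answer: 234955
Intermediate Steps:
E = 314608 (E = 4*(-14*(-5618)) = 4*78652 = 314608)
(a + E) + 194301 = (-273954 + 314608) + 194301 = 40654 + 194301 = 234955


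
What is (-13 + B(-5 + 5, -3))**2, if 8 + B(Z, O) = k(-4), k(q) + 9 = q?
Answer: 1156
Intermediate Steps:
k(q) = -9 + q
B(Z, O) = -21 (B(Z, O) = -8 + (-9 - 4) = -8 - 13 = -21)
(-13 + B(-5 + 5, -3))**2 = (-13 - 21)**2 = (-34)**2 = 1156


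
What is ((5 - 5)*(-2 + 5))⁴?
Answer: 0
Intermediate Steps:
((5 - 5)*(-2 + 5))⁴ = (0*3)⁴ = 0⁴ = 0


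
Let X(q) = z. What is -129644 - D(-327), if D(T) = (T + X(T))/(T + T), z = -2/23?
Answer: -1950112571/15042 ≈ -1.2964e+5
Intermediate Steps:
z = -2/23 (z = -2*1/23 = -2/23 ≈ -0.086957)
X(q) = -2/23
D(T) = (-2/23 + T)/(2*T) (D(T) = (T - 2/23)/(T + T) = (-2/23 + T)/((2*T)) = (-2/23 + T)*(1/(2*T)) = (-2/23 + T)/(2*T))
-129644 - D(-327) = -129644 - (-2 + 23*(-327))/(46*(-327)) = -129644 - (-1)*(-2 - 7521)/(46*327) = -129644 - (-1)*(-7523)/(46*327) = -129644 - 1*7523/15042 = -129644 - 7523/15042 = -1950112571/15042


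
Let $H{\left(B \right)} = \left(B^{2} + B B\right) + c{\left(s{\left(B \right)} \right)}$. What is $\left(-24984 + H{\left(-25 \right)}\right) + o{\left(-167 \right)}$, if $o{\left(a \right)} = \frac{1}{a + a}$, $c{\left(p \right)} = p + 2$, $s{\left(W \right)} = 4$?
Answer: $- \frac{7925153}{334} \approx -23728.0$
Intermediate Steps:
$c{\left(p \right)} = 2 + p$
$H{\left(B \right)} = 6 + 2 B^{2}$ ($H{\left(B \right)} = \left(B^{2} + B B\right) + \left(2 + 4\right) = \left(B^{2} + B^{2}\right) + 6 = 2 B^{2} + 6 = 6 + 2 B^{2}$)
$o{\left(a \right)} = \frac{1}{2 a}$
$\left(-24984 + H{\left(-25 \right)}\right) + o{\left(-167 \right)} = \left(-24984 + \left(6 + 2 \left(-25\right)^{2}\right)\right) + \frac{1}{2 \left(-167\right)} = \left(-24984 + \left(6 + 2 \cdot 625\right)\right) + \frac{1}{2} \left(- \frac{1}{167}\right) = \left(-24984 + \left(6 + 1250\right)\right) - \frac{1}{334} = \left(-24984 + 1256\right) - \frac{1}{334} = -23728 - \frac{1}{334} = - \frac{7925153}{334}$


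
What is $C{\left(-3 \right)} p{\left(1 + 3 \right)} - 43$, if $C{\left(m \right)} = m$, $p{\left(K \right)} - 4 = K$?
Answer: $-67$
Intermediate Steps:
$p{\left(K \right)} = 4 + K$
$C{\left(-3 \right)} p{\left(1 + 3 \right)} - 43 = - 3 \left(4 + \left(1 + 3\right)\right) - 43 = - 3 \left(4 + 4\right) - 43 = \left(-3\right) 8 - 43 = -24 - 43 = -67$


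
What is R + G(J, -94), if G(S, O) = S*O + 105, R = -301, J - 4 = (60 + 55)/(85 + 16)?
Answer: -68582/101 ≈ -679.03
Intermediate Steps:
J = 519/101 (J = 4 + (60 + 55)/(85 + 16) = 4 + 115/101 = 519/101 ≈ 5.1386)
G(S, O) = 105 + O*S (G(S, O) = O*S + 105 = 105 + O*S)
R + G(J, -94) = -301 + (105 - 94*519/101) = -301 + (105 - 48786/101) = -301 - 38181/101 = -68582/101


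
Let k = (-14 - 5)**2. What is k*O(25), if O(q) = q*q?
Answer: 225625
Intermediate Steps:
O(q) = q**2
k = 361 (k = (-19)**2 = 361)
k*O(25) = 361*25**2 = 361*625 = 225625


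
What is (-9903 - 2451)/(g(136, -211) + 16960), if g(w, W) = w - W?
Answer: -4118/5769 ≈ -0.71382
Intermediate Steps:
(-9903 - 2451)/(g(136, -211) + 16960) = (-9903 - 2451)/((136 - 1*(-211)) + 16960) = -12354/((136 + 211) + 16960) = -12354/(347 + 16960) = -12354/17307 = -12354*1/17307 = -4118/5769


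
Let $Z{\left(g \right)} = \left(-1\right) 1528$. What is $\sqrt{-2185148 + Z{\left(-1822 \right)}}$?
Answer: $18 i \sqrt{6749} \approx 1478.7 i$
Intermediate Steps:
$Z{\left(g \right)} = -1528$
$\sqrt{-2185148 + Z{\left(-1822 \right)}} = \sqrt{-2185148 - 1528} = \sqrt{-2186676} = 18 i \sqrt{6749}$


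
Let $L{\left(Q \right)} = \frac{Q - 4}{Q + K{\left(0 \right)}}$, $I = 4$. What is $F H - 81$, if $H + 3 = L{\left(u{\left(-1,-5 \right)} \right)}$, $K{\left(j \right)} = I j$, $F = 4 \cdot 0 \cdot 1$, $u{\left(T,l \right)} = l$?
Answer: $-81$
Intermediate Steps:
$F = 0$ ($F = 0 \cdot 1 = 0$)
$K{\left(j \right)} = 4 j$
$L{\left(Q \right)} = \frac{-4 + Q}{Q}$ ($L{\left(Q \right)} = \frac{Q - 4}{Q + 4 \cdot 0} = \frac{-4 + Q}{Q + 0} = \frac{-4 + Q}{Q}$)
$H = - \frac{6}{5}$ ($H = -3 + \frac{-4 - 5}{-5} = -3 - - \frac{9}{5} = -3 + \frac{9}{5} = - \frac{6}{5} \approx -1.2$)
$F H - 81 = 0 \left(- \frac{6}{5}\right) - 81 = 0 - 81 = -81$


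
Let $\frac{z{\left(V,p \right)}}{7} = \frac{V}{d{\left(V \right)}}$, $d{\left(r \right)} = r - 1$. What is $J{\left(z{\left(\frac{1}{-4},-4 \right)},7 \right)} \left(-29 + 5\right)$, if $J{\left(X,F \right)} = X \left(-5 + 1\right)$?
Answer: $\frac{672}{5} \approx 134.4$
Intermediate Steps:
$d{\left(r \right)} = -1 + r$ ($d{\left(r \right)} = r - 1 = -1 + r$)
$z{\left(V,p \right)} = \frac{7 V}{-1 + V}$ ($z{\left(V,p \right)} = 7 \frac{V}{-1 + V} = \frac{7 V}{-1 + V}$)
$J{\left(X,F \right)} = - 4 X$ ($J{\left(X,F \right)} = X \left(-4\right) = - 4 X$)
$J{\left(z{\left(\frac{1}{-4},-4 \right)},7 \right)} \left(-29 + 5\right) = - 4 \frac{7}{\left(-4\right) \left(-1 + \frac{1}{-4}\right)} \left(-29 + 5\right) = - 4 \cdot 7 \left(- \frac{1}{4}\right) \frac{1}{-1 - \frac{1}{4}} \left(-24\right) = - 4 \cdot 7 \left(- \frac{1}{4}\right) \frac{1}{- \frac{5}{4}} \left(-24\right) = - 4 \cdot 7 \left(- \frac{1}{4}\right) \left(- \frac{4}{5}\right) \left(-24\right) = \left(-4\right) \frac{7}{5} \left(-24\right) = \left(- \frac{28}{5}\right) \left(-24\right) = \frac{672}{5}$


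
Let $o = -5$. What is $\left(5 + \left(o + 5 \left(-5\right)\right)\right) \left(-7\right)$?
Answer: $175$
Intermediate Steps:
$\left(5 + \left(o + 5 \left(-5\right)\right)\right) \left(-7\right) = \left(5 + \left(-5 + 5 \left(-5\right)\right)\right) \left(-7\right) = \left(5 - 30\right) \left(-7\right) = \left(-25\right) \left(-7\right) = 175$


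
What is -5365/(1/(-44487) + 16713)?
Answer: -47734551/148702246 ≈ -0.32101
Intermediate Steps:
-5365/(1/(-44487) + 16713) = -5365/(-1/44487 + 16713) = -5365/743511230/44487 = -5365*44487/743511230 = -47734551/148702246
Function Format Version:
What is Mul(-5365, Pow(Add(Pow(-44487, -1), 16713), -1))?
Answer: Rational(-47734551, 148702246) ≈ -0.32101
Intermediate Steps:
Mul(-5365, Pow(Add(Pow(-44487, -1), 16713), -1)) = Mul(-5365, Pow(Add(Rational(-1, 44487), 16713), -1)) = Mul(-5365, Pow(Rational(743511230, 44487), -1)) = Mul(-5365, Rational(44487, 743511230)) = Rational(-47734551, 148702246)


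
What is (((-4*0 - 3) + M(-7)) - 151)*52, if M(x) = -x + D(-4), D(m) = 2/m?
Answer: -7670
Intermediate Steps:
M(x) = -½ - x (M(x) = -x + 2/(-4) = -x + 2*(-¼) = -x - ½ = -½ - x)
(((-4*0 - 3) + M(-7)) - 151)*52 = (((-4*0 - 3) + (-½ - 1*(-7))) - 151)*52 = (((0 - 3) + (-½ + 7)) - 151)*52 = ((-3 + 13/2) - 151)*52 = (7/2 - 151)*52 = -295/2*52 = -7670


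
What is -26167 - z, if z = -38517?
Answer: 12350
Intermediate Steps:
-26167 - z = -26167 - 1*(-38517) = -26167 + 38517 = 12350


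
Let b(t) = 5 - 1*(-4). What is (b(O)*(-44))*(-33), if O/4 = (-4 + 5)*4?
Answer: 13068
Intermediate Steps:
O = 16 (O = 4*((-4 + 5)*4) = 4*(1*4) = 4*4 = 16)
b(t) = 9 (b(t) = 5 + 4 = 9)
(b(O)*(-44))*(-33) = (9*(-44))*(-33) = -396*(-33) = 13068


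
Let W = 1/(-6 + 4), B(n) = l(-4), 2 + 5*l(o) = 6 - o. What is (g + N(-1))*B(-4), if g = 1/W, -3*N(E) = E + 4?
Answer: -24/5 ≈ -4.8000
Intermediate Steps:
l(o) = 4/5 - o/5 (l(o) = -2/5 + (6 - o)/5 = -2/5 + (6/5 - o/5) = 4/5 - o/5)
B(n) = 8/5 (B(n) = 4/5 - 1/5*(-4) = 4/5 + 4/5 = 8/5)
W = -1/2 (W = 1/(-2) = -1/2 ≈ -0.50000)
N(E) = -4/3 - E/3 (N(E) = -(E + 4)/3 = -(4 + E)/3 = -4/3 - E/3)
g = -2 (g = 1/(-1/2) = -2)
(g + N(-1))*B(-4) = (-2 + (-4/3 - 1/3*(-1)))*(8/5) = (-2 + (-4/3 + 1/3))*(8/5) = (-2 - 1)*(8/5) = -3*8/5 = -24/5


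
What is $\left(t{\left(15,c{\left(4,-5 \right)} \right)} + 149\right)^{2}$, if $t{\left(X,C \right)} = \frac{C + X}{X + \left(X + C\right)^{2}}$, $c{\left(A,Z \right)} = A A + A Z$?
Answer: $\frac{411075625}{18496} \approx 22225.0$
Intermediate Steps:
$c{\left(A,Z \right)} = A^{2} + A Z$
$t{\left(X,C \right)} = \frac{C + X}{X + \left(C + X\right)^{2}}$
$\left(t{\left(15,c{\left(4,-5 \right)} \right)} + 149\right)^{2} = \left(\frac{4 \left(4 - 5\right) + 15}{15 + \left(4 \left(4 - 5\right) + 15\right)^{2}} + 149\right)^{2} = \left(\frac{4 \left(-1\right) + 15}{15 + \left(4 \left(-1\right) + 15\right)^{2}} + 149\right)^{2} = \left(\frac{-4 + 15}{15 + \left(-4 + 15\right)^{2}} + 149\right)^{2} = \left(\frac{1}{15 + 11^{2}} \cdot 11 + 149\right)^{2} = \left(\frac{1}{15 + 121} \cdot 11 + 149\right)^{2} = \left(\frac{1}{136} \cdot 11 + 149\right)^{2} = \left(\frac{11}{136} + 149\right)^{2} = \left(\frac{20275}{136}\right)^{2} = \frac{411075625}{18496}$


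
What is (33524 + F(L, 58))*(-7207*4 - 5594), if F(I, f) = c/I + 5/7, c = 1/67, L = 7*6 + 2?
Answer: -11906845365321/10318 ≈ -1.1540e+9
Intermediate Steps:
L = 44 (L = 42 + 2 = 44)
c = 1/67 ≈ 0.014925
F(I, f) = 5/7 + 1/(67*I) (F(I, f) = 1/(67*I) + 5/7 = 5/7 + 1/(67*I))
(33524 + F(L, 58))*(-7207*4 - 5594) = (33524 + (1/469)*(7 + 335*44)/44)*(-7207*4 - 5594) = (33524 + (1/469)*(1/44)*(7 + 14740))*(-28828 - 5594) = (33524 + (1/469)*(1/44)*14747)*(-34422) = (33524 + 14747/20636)*(-34422) = (691816011/20636)*(-34422) = -11906845365321/10318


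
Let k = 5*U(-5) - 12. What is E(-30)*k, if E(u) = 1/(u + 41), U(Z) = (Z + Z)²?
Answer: 488/11 ≈ 44.364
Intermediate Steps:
U(Z) = 4*Z² (U(Z) = (2*Z)² = 4*Z²)
E(u) = 1/(41 + u)
k = 488 (k = 5*(4*(-5)²) - 12 = 5*(4*25) - 12 = 5*100 - 12 = 500 - 12 = 488)
E(-30)*k = 488/(41 - 30) = 488/11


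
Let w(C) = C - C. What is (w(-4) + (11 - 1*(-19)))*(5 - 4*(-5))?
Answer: 750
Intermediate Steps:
w(C) = 0
(w(-4) + (11 - 1*(-19)))*(5 - 4*(-5)) = (0 + (11 - 1*(-19)))*(5 - 4*(-5)) = (0 + (11 + 19))*(5 + 20) = (0 + 30)*25 = 30*25 = 750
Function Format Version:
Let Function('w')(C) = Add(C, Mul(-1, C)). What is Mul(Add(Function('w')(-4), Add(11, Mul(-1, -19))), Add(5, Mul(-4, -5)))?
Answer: 750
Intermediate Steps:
Function('w')(C) = 0
Mul(Add(Function('w')(-4), Add(11, Mul(-1, -19))), Add(5, Mul(-4, -5))) = Mul(Add(0, Add(11, Mul(-1, -19))), Add(5, Mul(-4, -5))) = Mul(Add(0, Add(11, 19)), Add(5, 20)) = Mul(Add(0, 30), 25) = Mul(30, 25) = 750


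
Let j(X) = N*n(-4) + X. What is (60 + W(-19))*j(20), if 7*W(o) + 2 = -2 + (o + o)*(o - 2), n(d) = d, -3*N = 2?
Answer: 82552/21 ≈ 3931.0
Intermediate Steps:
N = -⅔ (N = -⅓*2 = -⅔ ≈ -0.66667)
W(o) = -4/7 + 2*o*(-2 + o)/7 (W(o) = -2/7 + (-2 + (o + o)*(o - 2))/7 = -2/7 + (-2 + (2*o)*(-2 + o))/7 = -2/7 + (-2 + 2*o*(-2 + o))/7 = -2/7 + (-2/7 + 2*o*(-2 + o)/7) = -4/7 + 2*o*(-2 + o)/7)
j(X) = 8/3 + X (j(X) = -⅔*(-4) + X = 8/3 + X)
(60 + W(-19))*j(20) = (60 + (-4/7 - 4/7*(-19) + (2/7)*(-19)²))*(8/3 + 20) = (60 + (-4/7 + 76/7 + (2/7)*361))*(68/3) = (60 + (-4/7 + 76/7 + 722/7))*(68/3) = (60 + 794/7)*(68/3) = (1214/7)*(68/3) = 82552/21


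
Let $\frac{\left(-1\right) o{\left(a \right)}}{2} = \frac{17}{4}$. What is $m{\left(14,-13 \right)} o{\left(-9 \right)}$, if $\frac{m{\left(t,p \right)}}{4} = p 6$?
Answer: $2652$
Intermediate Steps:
$o{\left(a \right)} = - \frac{17}{2}$ ($o{\left(a \right)} = - 2 \cdot \frac{17}{4} = - 2 \cdot 17 \cdot \frac{1}{4} = \left(-2\right) \frac{17}{4} = - \frac{17}{2}$)
$m{\left(t,p \right)} = 24 p$ ($m{\left(t,p \right)} = 4 p 6 = 4 \cdot 6 p = 24 p$)
$m{\left(14,-13 \right)} o{\left(-9 \right)} = 24 \left(-13\right) \left(- \frac{17}{2}\right) = \left(-312\right) \left(- \frac{17}{2}\right) = 2652$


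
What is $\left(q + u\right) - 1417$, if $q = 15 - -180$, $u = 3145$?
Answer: $1923$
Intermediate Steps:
$q = 195$ ($q = 15 + 180 = 195$)
$\left(q + u\right) - 1417 = \left(195 + 3145\right) - 1417 = 3340 - 1417 = 1923$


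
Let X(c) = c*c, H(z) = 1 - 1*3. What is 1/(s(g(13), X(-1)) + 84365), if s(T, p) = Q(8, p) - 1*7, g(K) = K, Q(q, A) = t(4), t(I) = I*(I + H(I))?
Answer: 1/84366 ≈ 1.1853e-5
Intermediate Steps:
H(z) = -2 (H(z) = 1 - 3 = -2)
t(I) = I*(-2 + I) (t(I) = I*(I - 2) = I*(-2 + I))
X(c) = c²
Q(q, A) = 8 (Q(q, A) = 4*(-2 + 4) = 4*2 = 8)
s(T, p) = 1 (s(T, p) = 8 - 1*7 = 8 - 7 = 1)
1/(s(g(13), X(-1)) + 84365) = 1/(1 + 84365) = 1/84366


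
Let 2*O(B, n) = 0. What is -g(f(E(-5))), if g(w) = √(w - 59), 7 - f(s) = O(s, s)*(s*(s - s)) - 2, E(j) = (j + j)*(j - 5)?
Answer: -5*I*√2 ≈ -7.0711*I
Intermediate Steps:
O(B, n) = 0 (O(B, n) = (½)*0 = 0)
E(j) = 2*j*(-5 + j) (E(j) = (2*j)*(-5 + j) = 2*j*(-5 + j))
f(s) = 9 (f(s) = 7 - (0*(s*(s - s)) - 2) = 7 - (0*(s*0) - 2) = 7 - (0*0 - 2) = 7 - (0 - 2) = 7 - 1*(-2) = 7 + 2 = 9)
g(w) = √(-59 + w)
-g(f(E(-5))) = -√(-59 + 9) = -√(-50) = -5*I*√2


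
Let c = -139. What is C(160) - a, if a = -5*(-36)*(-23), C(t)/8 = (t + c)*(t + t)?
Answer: 57900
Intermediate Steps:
C(t) = 16*t*(-139 + t) (C(t) = 8*((t - 139)*(t + t)) = 8*((-139 + t)*(2*t)) = 8*(2*t*(-139 + t)) = 16*t*(-139 + t))
a = -4140 (a = 180*(-23) = -4140)
C(160) - a = 16*160*(-139 + 160) - 1*(-4140) = 16*160*21 + 4140 = 53760 + 4140 = 57900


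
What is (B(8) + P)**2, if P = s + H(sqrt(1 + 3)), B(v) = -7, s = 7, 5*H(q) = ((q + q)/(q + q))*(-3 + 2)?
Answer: 1/25 ≈ 0.040000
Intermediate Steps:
H(q) = -1/5 (H(q) = (((q + q)/(q + q))*(-3 + 2))/5 = (((2*q)/((2*q)))*(-1))/5 = (((2*q)*(1/(2*q)))*(-1))/5 = (1*(-1))/5 = (1/5)*(-1) = -1/5)
P = 34/5 (P = 7 - 1/5 = 34/5 ≈ 6.8000)
(B(8) + P)**2 = (-7 + 34/5)**2 = (-1/5)**2 = 1/25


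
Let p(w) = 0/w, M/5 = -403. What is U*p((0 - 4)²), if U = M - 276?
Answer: 0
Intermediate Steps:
M = -2015 (M = 5*(-403) = -2015)
p(w) = 0
U = -2291 (U = -2015 - 276 = -2291)
U*p((0 - 4)²) = -2291*0 = 0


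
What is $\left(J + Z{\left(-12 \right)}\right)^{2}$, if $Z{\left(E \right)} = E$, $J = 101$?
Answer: $7921$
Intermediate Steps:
$\left(J + Z{\left(-12 \right)}\right)^{2} = \left(101 - 12\right)^{2} = 89^{2} = 7921$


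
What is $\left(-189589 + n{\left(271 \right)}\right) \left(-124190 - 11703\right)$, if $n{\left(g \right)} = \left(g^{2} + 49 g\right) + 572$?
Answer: $13901446221$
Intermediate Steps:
$n{\left(g \right)} = 572 + g^{2} + 49 g$
$\left(-189589 + n{\left(271 \right)}\right) \left(-124190 - 11703\right) = \left(-189589 + \left(572 + 271^{2} + 49 \cdot 271\right)\right) \left(-124190 - 11703\right) = \left(-189589 + \left(572 + 73441 + 13279\right)\right) \left(-135893\right) = \left(-189589 + 87292\right) \left(-135893\right) = \left(-102297\right) \left(-135893\right) = 13901446221$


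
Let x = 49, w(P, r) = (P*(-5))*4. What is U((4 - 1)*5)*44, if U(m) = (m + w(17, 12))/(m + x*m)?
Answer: -286/15 ≈ -19.067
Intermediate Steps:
w(P, r) = -20*P (w(P, r) = -5*P*4 = -20*P)
U(m) = (-340 + m)/(50*m) (U(m) = (m - 20*17)/(m + 49*m) = (m - 340)/((50*m)) = (-340 + m)*(1/(50*m)) = (-340 + m)/(50*m))
U((4 - 1)*5)*44 = ((-340 + (4 - 1)*5)/(50*(((4 - 1)*5))))*44 = ((-340 + 3*5)/(50*((3*5))))*44 = ((1/50)*(-340 + 15)/15)*44 = ((1/50)*(1/15)*(-325))*44 = -13/30*44 = -286/15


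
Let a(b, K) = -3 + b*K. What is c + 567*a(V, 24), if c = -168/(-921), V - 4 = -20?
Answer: -67364647/307 ≈ -2.1943e+5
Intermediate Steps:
V = -16 (V = 4 - 20 = -16)
a(b, K) = -3 + K*b
c = 56/307 (c = -168*(-1/921) = 56/307 ≈ 0.18241)
c + 567*a(V, 24) = 56/307 + 567*(-3 + 24*(-16)) = 56/307 + 567*(-3 - 384) = 56/307 + 567*(-387) = 56/307 - 219429 = -67364647/307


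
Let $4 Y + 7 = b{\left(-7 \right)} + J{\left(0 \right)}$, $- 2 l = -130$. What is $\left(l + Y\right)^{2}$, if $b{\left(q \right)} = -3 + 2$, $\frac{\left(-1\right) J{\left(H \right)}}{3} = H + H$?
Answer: $3969$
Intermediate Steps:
$l = 65$ ($l = \left(- \frac{1}{2}\right) \left(-130\right) = 65$)
$J{\left(H \right)} = - 6 H$ ($J{\left(H \right)} = - 3 \left(H + H\right) = - 3 \cdot 2 H = - 6 H$)
$b{\left(q \right)} = -1$
$Y = -2$ ($Y = - \frac{7}{4} + \frac{-1 - 0}{4} = - \frac{7}{4} + \frac{-1 + 0}{4} = - \frac{7}{4} + \frac{1}{4} \left(-1\right) = - \frac{7}{4} - \frac{1}{4} = -2$)
$\left(l + Y\right)^{2} = \left(65 - 2\right)^{2} = 63^{2} = 3969$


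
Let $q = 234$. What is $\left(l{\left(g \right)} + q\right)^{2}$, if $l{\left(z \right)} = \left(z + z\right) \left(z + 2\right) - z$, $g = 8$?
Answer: $148996$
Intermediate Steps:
$l{\left(z \right)} = - z + 2 z \left(2 + z\right)$ ($l{\left(z \right)} = 2 z \left(2 + z\right) - z = - z + 2 z \left(2 + z\right)$)
$\left(l{\left(g \right)} + q\right)^{2} = \left(8 \left(3 + 2 \cdot 8\right) + 234\right)^{2} = \left(8 \left(3 + 16\right) + 234\right)^{2} = \left(8 \cdot 19 + 234\right)^{2} = \left(152 + 234\right)^{2} = 386^{2} = 148996$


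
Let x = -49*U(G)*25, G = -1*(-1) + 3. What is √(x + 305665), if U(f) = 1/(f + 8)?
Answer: √11000265/6 ≈ 552.78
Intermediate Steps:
G = 4 (G = 1 + 3 = 4)
U(f) = 1/(8 + f)
x = -1225/12 (x = -49/(8 + 4)*25 = -49/12*25 = -1225/12 ≈ -102.08)
√(x + 305665) = √(-1225/12 + 305665) = √(3666755/12) = √11000265/6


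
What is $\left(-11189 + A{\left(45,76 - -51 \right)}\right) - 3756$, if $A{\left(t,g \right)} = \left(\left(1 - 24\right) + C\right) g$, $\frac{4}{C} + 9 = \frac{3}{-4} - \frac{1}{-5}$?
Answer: $- \frac{3422566}{191} \approx -17919.0$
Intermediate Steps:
$C = - \frac{80}{191}$ ($C = \frac{4}{-9 + \left(\frac{3}{-4} - \frac{1}{-5}\right)} = \frac{4}{-9 + \left(3 \left(- \frac{1}{4}\right) - - \frac{1}{5}\right)} = \frac{4}{-9 + \left(- \frac{3}{4} + \frac{1}{5}\right)} = \frac{4}{-9 - \frac{11}{20}} = \frac{4}{- \frac{191}{20}} = 4 \left(- \frac{20}{191}\right) = - \frac{80}{191} \approx -0.41885$)
$A{\left(t,g \right)} = - \frac{4473 g}{191}$ ($A{\left(t,g \right)} = \left(\left(1 - 24\right) - \frac{80}{191}\right) g = \left(-23 - \frac{80}{191}\right) g = - \frac{4473 g}{191}$)
$\left(-11189 + A{\left(45,76 - -51 \right)}\right) - 3756 = \left(-11189 - \frac{4473 \left(76 - -51\right)}{191}\right) - 3756 = \left(-11189 - \frac{4473 \left(76 + 51\right)}{191}\right) - 3756 = \left(-11189 - \frac{568071}{191}\right) - 3756 = - \frac{2705170}{191} - 3756 = - \frac{3422566}{191}$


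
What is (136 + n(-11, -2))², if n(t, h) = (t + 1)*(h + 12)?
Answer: 1296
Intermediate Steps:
n(t, h) = (1 + t)*(12 + h)
(136 + n(-11, -2))² = (136 + (12 - 2 + 12*(-11) - 2*(-11)))² = (136 + (12 - 2 - 132 + 22))² = (136 - 100)² = 36² = 1296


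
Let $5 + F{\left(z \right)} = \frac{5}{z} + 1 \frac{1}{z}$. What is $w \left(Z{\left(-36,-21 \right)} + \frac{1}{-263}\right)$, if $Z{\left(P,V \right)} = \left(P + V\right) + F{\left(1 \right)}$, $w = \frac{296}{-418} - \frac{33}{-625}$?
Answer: $\frac{114622417}{3123125} \approx 36.701$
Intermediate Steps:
$F{\left(z \right)} = -5 + \frac{6}{z}$ ($F{\left(z \right)} = -5 + \left(\frac{5}{z} + 1 \frac{1}{z}\right) = -5 + \left(\frac{5}{z} + \frac{1}{z}\right) = -5 + \frac{6}{z}$)
$w = - \frac{85603}{130625}$ ($w = 296 \left(- \frac{1}{418}\right) - - \frac{33}{625} = - \frac{148}{209} + \frac{33}{625} = - \frac{85603}{130625} \approx -0.65533$)
$Z{\left(P,V \right)} = 1 + P + V$ ($Z{\left(P,V \right)} = \left(P + V\right) - \left(5 - \frac{6}{1}\right) = \left(P + V\right) + \left(-5 + 6 \cdot 1\right) = \left(P + V\right) + \left(-5 + 6\right) = \left(P + V\right) + 1 = 1 + P + V$)
$w \left(Z{\left(-36,-21 \right)} + \frac{1}{-263}\right) = - \frac{85603 \left(\left(1 - 36 - 21\right) + \frac{1}{-263}\right)}{130625} = - \frac{85603 \left(-56 - \frac{1}{263}\right)}{130625} = \left(- \frac{85603}{130625}\right) \left(- \frac{14729}{263}\right) = \frac{114622417}{3123125}$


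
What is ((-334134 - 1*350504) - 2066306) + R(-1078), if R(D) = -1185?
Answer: -2752129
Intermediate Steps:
((-334134 - 1*350504) - 2066306) + R(-1078) = ((-334134 - 1*350504) - 2066306) - 1185 = ((-334134 - 350504) - 2066306) - 1185 = (-684638 - 2066306) - 1185 = -2750944 - 1185 = -2752129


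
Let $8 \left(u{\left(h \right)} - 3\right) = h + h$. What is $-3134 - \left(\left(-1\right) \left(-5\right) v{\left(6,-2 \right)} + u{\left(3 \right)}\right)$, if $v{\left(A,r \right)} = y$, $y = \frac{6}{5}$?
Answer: $- \frac{12575}{4} \approx -3143.8$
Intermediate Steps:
$y = \frac{6}{5}$ ($y = 6 \cdot \frac{1}{5} = \frac{6}{5} \approx 1.2$)
$v{\left(A,r \right)} = \frac{6}{5}$
$u{\left(h \right)} = 3 + \frac{h}{4}$ ($u{\left(h \right)} = 3 + \frac{h + h}{8} = 3 + \frac{2 h}{8} = 3 + \frac{h}{4}$)
$-3134 - \left(\left(-1\right) \left(-5\right) v{\left(6,-2 \right)} + u{\left(3 \right)}\right) = -3134 - \left(\left(-1\right) \left(-5\right) \frac{6}{5} + \left(3 + \frac{1}{4} \cdot 3\right)\right) = -3134 - \left(5 \cdot \frac{6}{5} + \left(3 + \frac{3}{4}\right)\right) = -3134 - \left(6 + \frac{15}{4}\right) = -3134 - \frac{39}{4} = - \frac{12575}{4}$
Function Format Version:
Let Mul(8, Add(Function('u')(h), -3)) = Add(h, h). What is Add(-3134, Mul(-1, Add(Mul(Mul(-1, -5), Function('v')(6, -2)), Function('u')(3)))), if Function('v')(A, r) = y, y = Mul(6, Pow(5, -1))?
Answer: Rational(-12575, 4) ≈ -3143.8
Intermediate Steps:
y = Rational(6, 5) (y = Mul(6, Rational(1, 5)) = Rational(6, 5) ≈ 1.2000)
Function('v')(A, r) = Rational(6, 5)
Function('u')(h) = Add(3, Mul(Rational(1, 4), h)) (Function('u')(h) = Add(3, Mul(Rational(1, 8), Add(h, h))) = Add(3, Mul(Rational(1, 8), Mul(2, h))) = Add(3, Mul(Rational(1, 4), h)))
Add(-3134, Mul(-1, Add(Mul(Mul(-1, -5), Function('v')(6, -2)), Function('u')(3)))) = Add(-3134, Mul(-1, Add(Mul(Mul(-1, -5), Rational(6, 5)), Add(3, Mul(Rational(1, 4), 3))))) = Add(-3134, Mul(-1, Add(Mul(5, Rational(6, 5)), Add(3, Rational(3, 4))))) = Add(-3134, Mul(-1, Add(6, Rational(15, 4)))) = Add(-3134, Mul(-1, Rational(39, 4))) = Add(-3134, Rational(-39, 4)) = Rational(-12575, 4)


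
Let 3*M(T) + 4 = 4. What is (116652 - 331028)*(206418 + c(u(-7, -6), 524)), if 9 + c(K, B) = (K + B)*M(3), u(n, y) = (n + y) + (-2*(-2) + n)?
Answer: -44249135784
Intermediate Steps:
M(T) = 0 (M(T) = -4/3 + (⅓)*4 = -4/3 + 4/3 = 0)
u(n, y) = 4 + y + 2*n (u(n, y) = (n + y) + (4 + n) = 4 + y + 2*n)
c(K, B) = -9 (c(K, B) = -9 + (K + B)*0 = -9 + (B + K)*0 = -9 + 0 = -9)
(116652 - 331028)*(206418 + c(u(-7, -6), 524)) = (116652 - 331028)*(206418 - 9) = -214376*206409 = -44249135784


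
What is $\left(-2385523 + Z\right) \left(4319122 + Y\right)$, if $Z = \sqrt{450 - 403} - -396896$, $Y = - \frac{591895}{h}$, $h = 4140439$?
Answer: $- \frac{35562737117319373701}{4140439} + \frac{17883060582663 \sqrt{47}}{4140439} \approx -8.5891 \cdot 10^{12}$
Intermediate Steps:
$Y = - \frac{591895}{4140439} \approx -0.14295$
$Z = 396896 + \sqrt{47}$ ($Z = \sqrt{47} + 396896 = 396896 + \sqrt{47} \approx 3.969 \cdot 10^{5}$)
$\left(-2385523 + Z\right) \left(4319122 + Y\right) = \left(-2385523 + \left(396896 + \sqrt{47}\right)\right) \left(4319122 - \frac{591895}{4140439}\right) = \left(-1988627 + \sqrt{47}\right) \frac{17883060582663}{4140439} = - \frac{35562737117319373701}{4140439} + \frac{17883060582663 \sqrt{47}}{4140439}$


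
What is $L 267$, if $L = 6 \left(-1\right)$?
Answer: $-1602$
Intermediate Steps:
$L = -6$
$L 267 = \left(-6\right) 267 = -1602$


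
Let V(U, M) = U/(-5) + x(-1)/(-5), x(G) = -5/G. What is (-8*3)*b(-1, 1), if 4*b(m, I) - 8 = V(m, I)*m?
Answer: -264/5 ≈ -52.800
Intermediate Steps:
V(U, M) = -1 - U/5 (V(U, M) = U/(-5) - 5/(-1)/(-5) = U*(-⅕) - 5*(-1)*(-⅕) = -U/5 + 5*(-⅕) = -U/5 - 1 = -1 - U/5)
b(m, I) = 2 + m*(-1 - m/5)/4 (b(m, I) = 2 + ((-1 - m/5)*m)/4 = 2 + (m*(-1 - m/5))/4 = 2 + m*(-1 - m/5)/4)
(-8*3)*b(-1, 1) = (-8*3)*(2 - 1/20*(-1)*(5 - 1)) = -24*(2 - 1/20*(-1)*4) = -24*(2 + ⅕) = -24*11/5 = -264/5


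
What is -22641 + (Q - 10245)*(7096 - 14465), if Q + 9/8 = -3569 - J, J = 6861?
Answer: 1218717793/8 ≈ 1.5234e+8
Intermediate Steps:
Q = -83449/8 (Q = -9/8 + (-3569 - 1*6861) = -9/8 + (-3569 - 6861) = -9/8 - 10430 = -83449/8 ≈ -10431.)
-22641 + (Q - 10245)*(7096 - 14465) = -22641 + (-83449/8 - 10245)*(7096 - 14465) = -22641 - 165409/8*(-7369) = -22641 + 1218898921/8 = 1218717793/8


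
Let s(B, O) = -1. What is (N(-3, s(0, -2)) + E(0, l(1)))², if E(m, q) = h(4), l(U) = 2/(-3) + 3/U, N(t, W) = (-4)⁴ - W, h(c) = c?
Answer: 68121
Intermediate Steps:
N(t, W) = 256 - W
l(U) = -⅔ + 3/U (l(U) = 2*(-⅓) + 3/U = -⅔ + 3/U)
E(m, q) = 4
(N(-3, s(0, -2)) + E(0, l(1)))² = ((256 - 1*(-1)) + 4)² = ((256 + 1) + 4)² = (257 + 4)² = 261² = 68121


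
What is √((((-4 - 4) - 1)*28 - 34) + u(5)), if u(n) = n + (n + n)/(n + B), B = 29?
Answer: 2*I*√20281/17 ≈ 16.754*I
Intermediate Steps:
u(n) = n + 2*n/(29 + n) (u(n) = n + (n + n)/(n + 29) = n + (2*n)/(29 + n) = n + 2*n/(29 + n))
√((((-4 - 4) - 1)*28 - 34) + u(5)) = √((((-4 - 4) - 1)*28 - 34) + 5*(31 + 5)/(29 + 5)) = √(((-8 - 1)*28 - 34) + 5*36/34) = √((-9*28 - 34) + 5*(1/34)*36) = √((-252 - 34) + 90/17) = √(-286 + 90/17) = √(-4772/17) = 2*I*√20281/17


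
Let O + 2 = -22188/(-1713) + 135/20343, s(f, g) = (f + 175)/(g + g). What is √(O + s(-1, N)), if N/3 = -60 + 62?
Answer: √1526746807285734/7743902 ≈ 5.0457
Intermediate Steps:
N = 6 (N = 3*(-60 + 62) = 3*2 = 6)
s(f, g) = (175 + f)/(2*g) (s(f, g) = (175 + f)/((2*g)) = (175 + f)*(1/(2*g)) = (175 + f)/(2*g))
O = 42434069/3871951 (O = -2 + (-22188/(-1713) + 135/20343) = -2 + (-22188*(-1/1713) + 135*(1/20343)) = -2 + (7396/571 + 45/6781) = -2 + 50177971/3871951 = 42434069/3871951 ≈ 10.959)
√(O + s(-1, N)) = √(42434069/3871951 + (½)*(175 - 1)/6) = √(42434069/3871951 + (½)*(⅙)*174) = √(42434069/3871951 + 29/2) = √(197154717/7743902) = √1526746807285734/7743902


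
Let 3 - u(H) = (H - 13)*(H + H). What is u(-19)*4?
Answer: -4852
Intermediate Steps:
u(H) = 3 - 2*H*(-13 + H) (u(H) = 3 - (H - 13)*(H + H) = 3 - (-13 + H)*2*H = 3 - 2*H*(-13 + H))
u(-19)*4 = (3 - 2*(-19)**2 + 26*(-19))*4 = (3 - 2*361 - 494)*4 = (3 - 722 - 494)*4 = -1213*4 = -4852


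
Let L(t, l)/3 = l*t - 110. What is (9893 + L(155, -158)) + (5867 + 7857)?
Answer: -50183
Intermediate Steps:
L(t, l) = -330 + 3*l*t (L(t, l) = 3*(l*t - 110) = 3*(-110 + l*t) = -330 + 3*l*t)
(9893 + L(155, -158)) + (5867 + 7857) = (9893 + (-330 + 3*(-158)*155)) + (5867 + 7857) = (9893 + (-330 - 73470)) + 13724 = (9893 - 73800) + 13724 = -63907 + 13724 = -50183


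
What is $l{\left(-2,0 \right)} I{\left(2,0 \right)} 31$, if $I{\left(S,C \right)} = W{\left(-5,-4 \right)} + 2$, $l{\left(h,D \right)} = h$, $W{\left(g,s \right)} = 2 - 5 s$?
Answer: $-1488$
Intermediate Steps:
$W{\left(g,s \right)} = 2 - 5 s$
$I{\left(S,C \right)} = 24$ ($I{\left(S,C \right)} = \left(2 - -20\right) + 2 = \left(2 + 20\right) + 2 = 22 + 2 = 24$)
$l{\left(-2,0 \right)} I{\left(2,0 \right)} 31 = \left(-2\right) 24 \cdot 31 = \left(-48\right) 31 = -1488$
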